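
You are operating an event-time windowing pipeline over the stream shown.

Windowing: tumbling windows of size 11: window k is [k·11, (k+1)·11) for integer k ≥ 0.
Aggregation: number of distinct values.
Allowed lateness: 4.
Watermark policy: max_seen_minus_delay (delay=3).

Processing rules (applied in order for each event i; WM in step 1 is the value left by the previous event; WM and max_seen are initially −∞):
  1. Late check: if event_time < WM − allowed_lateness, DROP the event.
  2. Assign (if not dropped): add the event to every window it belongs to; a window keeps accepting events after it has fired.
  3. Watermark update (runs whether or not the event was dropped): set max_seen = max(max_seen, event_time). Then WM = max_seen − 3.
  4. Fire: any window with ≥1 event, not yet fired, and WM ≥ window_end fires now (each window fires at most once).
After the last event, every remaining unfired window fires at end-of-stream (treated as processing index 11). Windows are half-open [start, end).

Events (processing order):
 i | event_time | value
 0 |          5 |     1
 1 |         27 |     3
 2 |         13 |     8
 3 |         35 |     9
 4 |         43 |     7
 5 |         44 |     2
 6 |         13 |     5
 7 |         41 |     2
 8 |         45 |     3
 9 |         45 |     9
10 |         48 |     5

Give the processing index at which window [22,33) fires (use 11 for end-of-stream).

i=0 t=5 v=1: → [0,11); WM=2
i=1 t=27 v=3: → [22,33); WM=24; [0,11) fires=1
i=2 t=13 v=8: DROP (t<24-4); WM=24
i=3 t=35 v=9: → [33,44); WM=32
i=4 t=43 v=7: → [33,44); WM=40; [22,33) fires=1
i=5 t=44 v=2: → [44,55); WM=41
i=6 t=13 v=5: DROP (t<41-4); WM=41
i=7 t=41 v=2: → [33,44); WM=41
i=8 t=45 v=3: → [44,55); WM=42
i=9 t=45 v=9: → [44,55); WM=42
i=10 t=48 v=5: → [44,55); WM=45; [33,44) fires=3

4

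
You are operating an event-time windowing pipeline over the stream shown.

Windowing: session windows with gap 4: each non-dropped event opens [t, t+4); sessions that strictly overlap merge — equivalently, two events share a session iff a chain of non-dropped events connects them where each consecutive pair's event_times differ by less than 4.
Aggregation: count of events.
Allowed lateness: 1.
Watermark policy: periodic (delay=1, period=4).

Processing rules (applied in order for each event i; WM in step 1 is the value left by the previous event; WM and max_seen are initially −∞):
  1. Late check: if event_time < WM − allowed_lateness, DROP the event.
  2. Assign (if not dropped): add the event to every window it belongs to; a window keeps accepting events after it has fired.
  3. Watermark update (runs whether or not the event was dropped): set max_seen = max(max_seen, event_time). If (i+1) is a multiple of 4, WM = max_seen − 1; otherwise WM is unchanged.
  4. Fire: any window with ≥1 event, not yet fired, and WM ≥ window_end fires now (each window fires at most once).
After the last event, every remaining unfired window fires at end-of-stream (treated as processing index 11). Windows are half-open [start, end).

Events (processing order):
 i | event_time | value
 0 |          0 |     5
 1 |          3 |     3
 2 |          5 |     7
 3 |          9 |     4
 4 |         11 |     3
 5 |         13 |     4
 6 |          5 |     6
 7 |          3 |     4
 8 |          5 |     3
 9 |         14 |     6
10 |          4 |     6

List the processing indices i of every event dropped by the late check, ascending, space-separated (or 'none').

6 7 8 10

i=0 t=0 v=5: → [0,4); WM=−∞
i=1 t=3 v=3: → [0,7); WM=−∞
i=2 t=5 v=7: → [0,9); WM=−∞
i=3 t=9 v=4: → [9,13); WM=8
i=4 t=11 v=3: → [9,15); WM=8
i=5 t=13 v=4: → [9,17); WM=8
i=6 t=5 v=6: DROP (t<8-1); WM=8
i=7 t=3 v=4: DROP (t<8-1); WM=12
i=8 t=5 v=3: DROP (t<12-1); WM=12
i=9 t=14 v=6: → [9,18); WM=12
i=10 t=4 v=6: DROP (t<12-1); WM=12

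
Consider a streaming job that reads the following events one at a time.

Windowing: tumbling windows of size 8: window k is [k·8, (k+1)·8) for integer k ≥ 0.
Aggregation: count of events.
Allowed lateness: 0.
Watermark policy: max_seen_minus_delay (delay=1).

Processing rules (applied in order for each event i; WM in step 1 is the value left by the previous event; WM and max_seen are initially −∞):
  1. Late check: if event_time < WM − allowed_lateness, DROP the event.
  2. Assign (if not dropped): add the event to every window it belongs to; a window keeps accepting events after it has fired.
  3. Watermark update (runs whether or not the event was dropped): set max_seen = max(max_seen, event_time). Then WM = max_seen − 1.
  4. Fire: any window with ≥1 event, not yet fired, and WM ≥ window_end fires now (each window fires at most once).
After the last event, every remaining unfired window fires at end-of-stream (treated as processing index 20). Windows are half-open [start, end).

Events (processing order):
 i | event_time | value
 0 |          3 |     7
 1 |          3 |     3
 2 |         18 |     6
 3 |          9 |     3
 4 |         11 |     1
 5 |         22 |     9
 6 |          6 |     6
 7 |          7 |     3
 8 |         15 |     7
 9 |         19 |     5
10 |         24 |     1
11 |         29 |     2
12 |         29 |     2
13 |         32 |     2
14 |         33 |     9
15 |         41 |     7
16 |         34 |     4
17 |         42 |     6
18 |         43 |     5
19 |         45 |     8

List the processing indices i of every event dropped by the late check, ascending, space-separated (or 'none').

i=0 t=3 v=7: → [0,8); WM=2
i=1 t=3 v=3: → [0,8); WM=2
i=2 t=18 v=6: → [16,24); WM=17; [0,8) fires=2
i=3 t=9 v=3: DROP (t<17-0); WM=17
i=4 t=11 v=1: DROP (t<17-0); WM=17
i=5 t=22 v=9: → [16,24); WM=21
i=6 t=6 v=6: DROP (t<21-0); WM=21
i=7 t=7 v=3: DROP (t<21-0); WM=21
i=8 t=15 v=7: DROP (t<21-0); WM=21
i=9 t=19 v=5: DROP (t<21-0); WM=21
i=10 t=24 v=1: → [24,32); WM=23
i=11 t=29 v=2: → [24,32); WM=28; [16,24) fires=2
i=12 t=29 v=2: → [24,32); WM=28
i=13 t=32 v=2: → [32,40); WM=31
i=14 t=33 v=9: → [32,40); WM=32; [24,32) fires=3
i=15 t=41 v=7: → [40,48); WM=40; [32,40) fires=2
i=16 t=34 v=4: DROP (t<40-0); WM=40
i=17 t=42 v=6: → [40,48); WM=41
i=18 t=43 v=5: → [40,48); WM=42
i=19 t=45 v=8: → [40,48); WM=44

3 4 6 7 8 9 16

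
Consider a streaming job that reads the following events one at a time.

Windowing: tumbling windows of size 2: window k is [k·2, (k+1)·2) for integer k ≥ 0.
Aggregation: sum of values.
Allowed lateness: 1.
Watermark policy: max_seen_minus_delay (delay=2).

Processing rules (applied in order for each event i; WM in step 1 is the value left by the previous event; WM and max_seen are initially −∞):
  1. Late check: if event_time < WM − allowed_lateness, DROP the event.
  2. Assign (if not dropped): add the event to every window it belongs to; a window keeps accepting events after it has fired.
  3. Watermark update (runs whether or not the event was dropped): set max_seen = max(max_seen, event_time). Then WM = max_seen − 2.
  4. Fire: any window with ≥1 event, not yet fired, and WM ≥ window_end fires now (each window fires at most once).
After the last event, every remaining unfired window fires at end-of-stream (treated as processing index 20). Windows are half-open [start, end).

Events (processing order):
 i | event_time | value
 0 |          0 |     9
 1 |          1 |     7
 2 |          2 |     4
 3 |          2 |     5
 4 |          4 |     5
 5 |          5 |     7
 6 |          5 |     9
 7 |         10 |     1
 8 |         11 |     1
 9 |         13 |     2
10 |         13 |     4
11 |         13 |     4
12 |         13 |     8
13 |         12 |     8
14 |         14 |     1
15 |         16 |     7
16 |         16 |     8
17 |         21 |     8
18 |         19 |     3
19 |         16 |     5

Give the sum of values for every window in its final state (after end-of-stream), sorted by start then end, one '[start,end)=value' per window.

[0,2)=16 [2,4)=9 [4,6)=21 [10,12)=2 [12,14)=26 [14,16)=1 [16,18)=15 [18,20)=3 [20,22)=8

i=0 t=0 v=9: → [0,2); WM=-2
i=1 t=1 v=7: → [0,2); WM=-1
i=2 t=2 v=4: → [2,4); WM=0
i=3 t=2 v=5: → [2,4); WM=0
i=4 t=4 v=5: → [4,6); WM=2; [0,2) fires=16
i=5 t=5 v=7: → [4,6); WM=3
i=6 t=5 v=9: → [4,6); WM=3
i=7 t=10 v=1: → [10,12); WM=8; [2,4) fires=9 [4,6) fires=21
i=8 t=11 v=1: → [10,12); WM=9
i=9 t=13 v=2: → [12,14); WM=11
i=10 t=13 v=4: → [12,14); WM=11
i=11 t=13 v=4: → [12,14); WM=11
i=12 t=13 v=8: → [12,14); WM=11
i=13 t=12 v=8: → [12,14); WM=11
i=14 t=14 v=1: → [14,16); WM=12; [10,12) fires=2
i=15 t=16 v=7: → [16,18); WM=14; [12,14) fires=26
i=16 t=16 v=8: → [16,18); WM=14
i=17 t=21 v=8: → [20,22); WM=19; [14,16) fires=1 [16,18) fires=15
i=18 t=19 v=3: → [18,20); WM=19
i=19 t=16 v=5: DROP (t<19-1); WM=19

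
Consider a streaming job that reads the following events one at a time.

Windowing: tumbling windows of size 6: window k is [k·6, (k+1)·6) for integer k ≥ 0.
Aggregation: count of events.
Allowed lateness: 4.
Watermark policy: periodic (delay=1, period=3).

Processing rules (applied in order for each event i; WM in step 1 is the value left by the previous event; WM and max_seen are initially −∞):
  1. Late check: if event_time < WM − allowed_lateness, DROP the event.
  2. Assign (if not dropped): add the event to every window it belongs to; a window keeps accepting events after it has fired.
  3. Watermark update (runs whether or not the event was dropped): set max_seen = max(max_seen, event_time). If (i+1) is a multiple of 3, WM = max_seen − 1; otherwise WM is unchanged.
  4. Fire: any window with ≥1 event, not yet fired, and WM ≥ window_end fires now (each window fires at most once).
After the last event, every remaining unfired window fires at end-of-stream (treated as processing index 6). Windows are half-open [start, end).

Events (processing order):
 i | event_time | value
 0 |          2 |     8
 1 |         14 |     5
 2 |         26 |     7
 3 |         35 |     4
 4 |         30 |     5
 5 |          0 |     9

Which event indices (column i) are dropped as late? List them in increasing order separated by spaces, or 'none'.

i=0 t=2 v=8: → [0,6); WM=−∞
i=1 t=14 v=5: → [12,18); WM=−∞
i=2 t=26 v=7: → [24,30); WM=25; [0,6) fires=1 [12,18) fires=1
i=3 t=35 v=4: → [30,36); WM=25
i=4 t=30 v=5: → [30,36); WM=25
i=5 t=0 v=9: DROP (t<25-4); WM=34; [24,30) fires=1

5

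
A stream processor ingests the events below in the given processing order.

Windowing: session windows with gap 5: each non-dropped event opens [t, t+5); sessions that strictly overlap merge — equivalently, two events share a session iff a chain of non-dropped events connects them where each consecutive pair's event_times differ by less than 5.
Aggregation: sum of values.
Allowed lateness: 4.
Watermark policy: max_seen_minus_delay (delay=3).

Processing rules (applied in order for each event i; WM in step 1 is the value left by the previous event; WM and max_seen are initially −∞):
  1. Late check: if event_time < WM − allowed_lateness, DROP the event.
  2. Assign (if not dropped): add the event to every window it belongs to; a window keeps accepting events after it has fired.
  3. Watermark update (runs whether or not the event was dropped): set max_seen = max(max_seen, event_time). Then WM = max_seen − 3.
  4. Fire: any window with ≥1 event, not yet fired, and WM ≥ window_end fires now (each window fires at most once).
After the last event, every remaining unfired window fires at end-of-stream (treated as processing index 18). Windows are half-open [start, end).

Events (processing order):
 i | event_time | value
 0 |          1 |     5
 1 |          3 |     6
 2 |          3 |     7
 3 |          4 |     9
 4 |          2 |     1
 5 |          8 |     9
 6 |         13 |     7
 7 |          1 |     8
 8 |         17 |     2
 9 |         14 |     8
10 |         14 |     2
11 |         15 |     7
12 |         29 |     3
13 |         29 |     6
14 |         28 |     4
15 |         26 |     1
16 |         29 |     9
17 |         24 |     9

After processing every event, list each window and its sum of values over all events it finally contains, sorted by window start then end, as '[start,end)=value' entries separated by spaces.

[1,13)=37 [13,22)=26 [24,34)=32

i=0 t=1 v=5: → [1,6); WM=-2
i=1 t=3 v=6: → [1,8); WM=0
i=2 t=3 v=7: → [1,8); WM=0
i=3 t=4 v=9: → [1,9); WM=1
i=4 t=2 v=1: → [1,9); WM=1
i=5 t=8 v=9: → [1,13); WM=5
i=6 t=13 v=7: → [13,18); WM=10
i=7 t=1 v=8: DROP (t<10-4); WM=10
i=8 t=17 v=2: → [13,22); WM=14
i=9 t=14 v=8: → [13,22); WM=14
i=10 t=14 v=2: → [13,22); WM=14
i=11 t=15 v=7: → [13,22); WM=14
i=12 t=29 v=3: → [29,34); WM=26
i=13 t=29 v=6: → [29,34); WM=26
i=14 t=28 v=4: → [28,34); WM=26
i=15 t=26 v=1: → [26,34); WM=26
i=16 t=29 v=9: → [26,34); WM=26
i=17 t=24 v=9: → [24,34); WM=26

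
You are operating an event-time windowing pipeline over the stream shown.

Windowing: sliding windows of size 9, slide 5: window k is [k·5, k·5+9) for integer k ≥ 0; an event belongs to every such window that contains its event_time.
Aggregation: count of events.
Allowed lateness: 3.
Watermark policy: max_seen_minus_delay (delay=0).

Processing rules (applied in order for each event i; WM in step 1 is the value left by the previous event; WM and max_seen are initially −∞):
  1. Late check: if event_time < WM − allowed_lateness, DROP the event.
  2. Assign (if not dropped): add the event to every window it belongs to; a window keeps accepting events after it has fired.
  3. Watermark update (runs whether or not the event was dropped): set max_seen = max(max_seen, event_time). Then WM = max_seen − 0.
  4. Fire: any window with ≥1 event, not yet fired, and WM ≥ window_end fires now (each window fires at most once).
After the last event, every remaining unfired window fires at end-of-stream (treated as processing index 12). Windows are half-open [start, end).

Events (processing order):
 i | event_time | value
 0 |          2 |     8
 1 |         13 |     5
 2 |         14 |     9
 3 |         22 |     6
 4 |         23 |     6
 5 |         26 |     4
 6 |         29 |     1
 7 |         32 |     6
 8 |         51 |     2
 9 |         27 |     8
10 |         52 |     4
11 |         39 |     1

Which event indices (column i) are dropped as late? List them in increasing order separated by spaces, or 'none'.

i=0 t=2 v=8: → [0,9); WM=2
i=1 t=13 v=5: → [10,19),[5,14); WM=13; [0,9) fires=1
i=2 t=14 v=9: → [10,19); WM=14; [5,14) fires=1
i=3 t=22 v=6: → [20,29),[15,24); WM=22; [10,19) fires=2
i=4 t=23 v=6: → [20,29),[15,24); WM=23
i=5 t=26 v=4: → [25,34),[20,29); WM=26; [15,24) fires=2
i=6 t=29 v=1: → [25,34); WM=29; [20,29) fires=3
i=7 t=32 v=6: → [30,39),[25,34); WM=32
i=8 t=51 v=2: → [50,59),[45,54); WM=51; [25,34) fires=3 [30,39) fires=1
i=9 t=27 v=8: DROP (t<51-3); WM=51
i=10 t=52 v=4: → [50,59),[45,54); WM=52
i=11 t=39 v=1: DROP (t<52-3); WM=52

9 11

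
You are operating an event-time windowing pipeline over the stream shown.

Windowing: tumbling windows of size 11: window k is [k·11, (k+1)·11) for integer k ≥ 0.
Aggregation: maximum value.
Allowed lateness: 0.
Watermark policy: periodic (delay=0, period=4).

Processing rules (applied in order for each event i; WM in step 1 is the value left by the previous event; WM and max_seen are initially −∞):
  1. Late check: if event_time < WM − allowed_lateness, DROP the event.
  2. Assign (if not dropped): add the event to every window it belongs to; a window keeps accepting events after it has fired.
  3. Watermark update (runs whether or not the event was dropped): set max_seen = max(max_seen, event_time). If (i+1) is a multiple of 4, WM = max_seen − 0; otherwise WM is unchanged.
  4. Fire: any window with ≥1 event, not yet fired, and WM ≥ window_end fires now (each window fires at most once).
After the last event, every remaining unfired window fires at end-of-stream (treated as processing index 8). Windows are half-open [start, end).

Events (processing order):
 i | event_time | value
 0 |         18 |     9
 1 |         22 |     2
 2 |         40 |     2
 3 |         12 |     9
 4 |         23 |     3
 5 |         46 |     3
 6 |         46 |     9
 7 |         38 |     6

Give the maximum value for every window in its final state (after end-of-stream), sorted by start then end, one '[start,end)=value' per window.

[11,22)=9 [22,33)=2 [33,44)=2 [44,55)=9

i=0 t=18 v=9: → [11,22); WM=−∞
i=1 t=22 v=2: → [22,33); WM=−∞
i=2 t=40 v=2: → [33,44); WM=−∞
i=3 t=12 v=9: → [11,22); WM=40; [11,22) fires=9 [22,33) fires=2
i=4 t=23 v=3: DROP (t<40-0); WM=40
i=5 t=46 v=3: → [44,55); WM=40
i=6 t=46 v=9: → [44,55); WM=40
i=7 t=38 v=6: DROP (t<40-0); WM=46; [33,44) fires=2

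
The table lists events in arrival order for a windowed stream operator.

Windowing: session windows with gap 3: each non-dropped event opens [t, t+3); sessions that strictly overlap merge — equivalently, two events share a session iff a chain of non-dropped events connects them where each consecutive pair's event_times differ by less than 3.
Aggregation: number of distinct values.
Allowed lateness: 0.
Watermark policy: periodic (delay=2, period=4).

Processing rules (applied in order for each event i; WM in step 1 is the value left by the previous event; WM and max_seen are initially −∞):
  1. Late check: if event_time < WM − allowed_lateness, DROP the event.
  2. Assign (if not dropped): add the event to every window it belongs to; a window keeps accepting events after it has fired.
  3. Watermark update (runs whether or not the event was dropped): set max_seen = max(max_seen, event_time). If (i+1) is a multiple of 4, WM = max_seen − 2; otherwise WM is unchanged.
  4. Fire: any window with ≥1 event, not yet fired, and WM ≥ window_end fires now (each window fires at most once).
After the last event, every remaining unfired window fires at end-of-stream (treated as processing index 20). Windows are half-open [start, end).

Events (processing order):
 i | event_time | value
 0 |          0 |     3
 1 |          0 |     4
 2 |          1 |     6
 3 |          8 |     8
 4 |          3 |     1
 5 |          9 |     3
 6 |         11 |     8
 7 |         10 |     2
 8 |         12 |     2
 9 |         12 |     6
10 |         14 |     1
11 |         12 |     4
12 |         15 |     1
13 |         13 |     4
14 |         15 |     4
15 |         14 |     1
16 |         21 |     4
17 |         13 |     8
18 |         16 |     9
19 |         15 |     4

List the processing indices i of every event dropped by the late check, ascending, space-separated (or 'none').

i=0 t=0 v=3: → [0,3); WM=−∞
i=1 t=0 v=4: → [0,3); WM=−∞
i=2 t=1 v=6: → [0,4); WM=−∞
i=3 t=8 v=8: → [8,11); WM=6
i=4 t=3 v=1: DROP (t<6-0); WM=6
i=5 t=9 v=3: → [8,12); WM=6
i=6 t=11 v=8: → [8,14); WM=6
i=7 t=10 v=2: → [8,14); WM=9
i=8 t=12 v=2: → [8,15); WM=9
i=9 t=12 v=6: → [8,15); WM=9
i=10 t=14 v=1: → [8,17); WM=9
i=11 t=12 v=4: → [8,17); WM=12
i=12 t=15 v=1: → [8,18); WM=12
i=13 t=13 v=4: → [8,18); WM=12
i=14 t=15 v=4: → [8,18); WM=12
i=15 t=14 v=1: → [8,18); WM=13
i=16 t=21 v=4: → [21,24); WM=13
i=17 t=13 v=8: → [8,18); WM=13
i=18 t=16 v=9: → [8,19); WM=13
i=19 t=15 v=4: → [8,19); WM=19

4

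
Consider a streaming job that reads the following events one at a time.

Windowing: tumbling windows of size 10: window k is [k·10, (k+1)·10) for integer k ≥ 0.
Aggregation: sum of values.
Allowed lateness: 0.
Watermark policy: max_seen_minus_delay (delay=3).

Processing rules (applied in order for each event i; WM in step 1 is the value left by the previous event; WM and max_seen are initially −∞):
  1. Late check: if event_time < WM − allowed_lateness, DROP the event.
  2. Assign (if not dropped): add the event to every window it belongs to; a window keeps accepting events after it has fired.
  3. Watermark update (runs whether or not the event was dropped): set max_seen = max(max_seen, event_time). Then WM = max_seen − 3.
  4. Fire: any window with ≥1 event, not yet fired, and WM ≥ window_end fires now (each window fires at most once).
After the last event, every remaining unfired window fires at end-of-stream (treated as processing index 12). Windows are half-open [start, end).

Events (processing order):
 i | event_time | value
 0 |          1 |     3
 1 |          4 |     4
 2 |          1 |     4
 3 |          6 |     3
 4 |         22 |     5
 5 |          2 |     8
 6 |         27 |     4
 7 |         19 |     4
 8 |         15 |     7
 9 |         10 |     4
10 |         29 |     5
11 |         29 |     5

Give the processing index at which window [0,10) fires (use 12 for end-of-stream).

4

i=0 t=1 v=3: → [0,10); WM=-2
i=1 t=4 v=4: → [0,10); WM=1
i=2 t=1 v=4: → [0,10); WM=1
i=3 t=6 v=3: → [0,10); WM=3
i=4 t=22 v=5: → [20,30); WM=19; [0,10) fires=14
i=5 t=2 v=8: DROP (t<19-0); WM=19
i=6 t=27 v=4: → [20,30); WM=24
i=7 t=19 v=4: DROP (t<24-0); WM=24
i=8 t=15 v=7: DROP (t<24-0); WM=24
i=9 t=10 v=4: DROP (t<24-0); WM=24
i=10 t=29 v=5: → [20,30); WM=26
i=11 t=29 v=5: → [20,30); WM=26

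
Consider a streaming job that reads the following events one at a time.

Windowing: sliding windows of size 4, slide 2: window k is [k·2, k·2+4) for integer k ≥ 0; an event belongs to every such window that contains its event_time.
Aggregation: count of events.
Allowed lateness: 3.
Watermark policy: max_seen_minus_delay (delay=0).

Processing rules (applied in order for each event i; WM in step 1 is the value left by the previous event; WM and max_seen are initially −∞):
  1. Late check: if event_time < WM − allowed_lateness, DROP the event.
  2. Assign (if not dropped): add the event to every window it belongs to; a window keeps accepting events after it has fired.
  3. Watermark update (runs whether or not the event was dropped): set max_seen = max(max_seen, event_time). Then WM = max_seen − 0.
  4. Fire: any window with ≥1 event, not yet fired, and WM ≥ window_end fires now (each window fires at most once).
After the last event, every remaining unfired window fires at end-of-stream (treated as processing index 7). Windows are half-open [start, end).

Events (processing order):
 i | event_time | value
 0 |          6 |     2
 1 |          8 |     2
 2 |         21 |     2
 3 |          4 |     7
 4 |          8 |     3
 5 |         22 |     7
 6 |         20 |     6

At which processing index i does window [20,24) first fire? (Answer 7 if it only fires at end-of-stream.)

7

i=0 t=6 v=2: → [6,10),[4,8); WM=6
i=1 t=8 v=2: → [8,12),[6,10); WM=8; [4,8) fires=1
i=2 t=21 v=2: → [20,24),[18,22); WM=21; [6,10) fires=2 [8,12) fires=1
i=3 t=4 v=7: DROP (t<21-3); WM=21
i=4 t=8 v=3: DROP (t<21-3); WM=21
i=5 t=22 v=7: → [22,26),[20,24); WM=22; [18,22) fires=1
i=6 t=20 v=6: → [20,24),[18,22); WM=22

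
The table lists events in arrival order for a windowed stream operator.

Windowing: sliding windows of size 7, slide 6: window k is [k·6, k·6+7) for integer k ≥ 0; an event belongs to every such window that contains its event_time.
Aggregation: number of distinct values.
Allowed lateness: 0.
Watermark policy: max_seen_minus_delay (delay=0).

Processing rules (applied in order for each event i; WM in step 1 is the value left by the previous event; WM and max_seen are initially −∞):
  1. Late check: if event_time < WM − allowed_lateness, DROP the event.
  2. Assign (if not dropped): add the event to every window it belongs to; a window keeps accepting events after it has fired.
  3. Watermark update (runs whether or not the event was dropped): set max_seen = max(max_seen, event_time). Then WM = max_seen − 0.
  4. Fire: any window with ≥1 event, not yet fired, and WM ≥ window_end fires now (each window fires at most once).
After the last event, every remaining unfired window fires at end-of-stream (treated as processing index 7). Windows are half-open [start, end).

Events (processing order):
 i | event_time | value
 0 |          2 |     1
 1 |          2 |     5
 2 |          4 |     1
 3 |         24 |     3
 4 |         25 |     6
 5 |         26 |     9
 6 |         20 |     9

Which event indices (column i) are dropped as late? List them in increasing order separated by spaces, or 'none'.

6

i=0 t=2 v=1: → [0,7); WM=2
i=1 t=2 v=5: → [0,7); WM=2
i=2 t=4 v=1: → [0,7); WM=4
i=3 t=24 v=3: → [24,31),[18,25); WM=24; [0,7) fires=2
i=4 t=25 v=6: → [24,31); WM=25; [18,25) fires=1
i=5 t=26 v=9: → [24,31); WM=26
i=6 t=20 v=9: DROP (t<26-0); WM=26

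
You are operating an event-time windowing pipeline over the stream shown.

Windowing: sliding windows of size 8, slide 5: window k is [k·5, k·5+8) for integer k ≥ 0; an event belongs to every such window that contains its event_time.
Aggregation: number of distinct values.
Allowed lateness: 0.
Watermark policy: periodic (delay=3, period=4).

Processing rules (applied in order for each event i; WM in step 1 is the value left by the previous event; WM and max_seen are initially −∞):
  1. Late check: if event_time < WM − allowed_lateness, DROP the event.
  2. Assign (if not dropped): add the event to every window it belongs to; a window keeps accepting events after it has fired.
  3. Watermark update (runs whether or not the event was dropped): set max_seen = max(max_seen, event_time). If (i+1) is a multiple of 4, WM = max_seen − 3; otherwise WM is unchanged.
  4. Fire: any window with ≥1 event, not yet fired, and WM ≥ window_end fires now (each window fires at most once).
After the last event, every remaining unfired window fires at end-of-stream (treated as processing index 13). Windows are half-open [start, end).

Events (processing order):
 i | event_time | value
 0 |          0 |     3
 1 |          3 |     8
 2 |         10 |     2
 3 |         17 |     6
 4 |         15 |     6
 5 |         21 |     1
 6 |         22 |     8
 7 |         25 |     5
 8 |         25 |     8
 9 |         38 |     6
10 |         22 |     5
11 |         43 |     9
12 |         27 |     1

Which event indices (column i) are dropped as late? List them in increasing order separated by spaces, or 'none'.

i=0 t=0 v=3: → [0,8); WM=−∞
i=1 t=3 v=8: → [0,8); WM=−∞
i=2 t=10 v=2: → [10,18),[5,13); WM=−∞
i=3 t=17 v=6: → [15,23),[10,18); WM=14; [0,8) fires=2 [5,13) fires=1
i=4 t=15 v=6: → [15,23),[10,18); WM=14
i=5 t=21 v=1: → [20,28),[15,23); WM=14
i=6 t=22 v=8: → [20,28),[15,23); WM=14
i=7 t=25 v=5: → [25,33),[20,28); WM=22; [10,18) fires=2
i=8 t=25 v=8: → [25,33),[20,28); WM=22
i=9 t=38 v=6: → [35,43); WM=22
i=10 t=22 v=5: → [20,28),[15,23); WM=22
i=11 t=43 v=9: → [40,48); WM=40; [15,23) fires=4 [20,28) fires=3 [25,33) fires=2
i=12 t=27 v=1: DROP (t<40-0); WM=40

12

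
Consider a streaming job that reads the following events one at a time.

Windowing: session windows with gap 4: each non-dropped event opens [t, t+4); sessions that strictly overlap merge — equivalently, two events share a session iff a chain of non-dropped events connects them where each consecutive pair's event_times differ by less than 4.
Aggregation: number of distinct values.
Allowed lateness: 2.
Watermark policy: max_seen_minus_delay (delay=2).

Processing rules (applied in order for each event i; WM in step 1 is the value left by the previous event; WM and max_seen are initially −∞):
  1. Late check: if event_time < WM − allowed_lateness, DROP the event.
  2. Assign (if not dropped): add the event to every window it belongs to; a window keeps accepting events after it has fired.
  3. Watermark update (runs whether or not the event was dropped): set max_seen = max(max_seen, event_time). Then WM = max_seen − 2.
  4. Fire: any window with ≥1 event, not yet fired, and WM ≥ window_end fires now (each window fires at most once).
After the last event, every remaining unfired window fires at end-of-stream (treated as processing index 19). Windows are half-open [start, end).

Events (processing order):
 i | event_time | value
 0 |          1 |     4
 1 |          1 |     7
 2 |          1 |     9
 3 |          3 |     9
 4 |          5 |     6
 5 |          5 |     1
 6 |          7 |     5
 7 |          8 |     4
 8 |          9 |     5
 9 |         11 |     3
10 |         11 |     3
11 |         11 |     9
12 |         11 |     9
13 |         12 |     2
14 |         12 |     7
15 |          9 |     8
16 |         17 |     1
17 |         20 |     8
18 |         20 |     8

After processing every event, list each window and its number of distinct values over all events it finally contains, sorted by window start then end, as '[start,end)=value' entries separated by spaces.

[1,16)=9 [17,24)=2

i=0 t=1 v=4: → [1,5); WM=-1
i=1 t=1 v=7: → [1,5); WM=-1
i=2 t=1 v=9: → [1,5); WM=-1
i=3 t=3 v=9: → [1,7); WM=1
i=4 t=5 v=6: → [1,9); WM=3
i=5 t=5 v=1: → [1,9); WM=3
i=6 t=7 v=5: → [1,11); WM=5
i=7 t=8 v=4: → [1,12); WM=6
i=8 t=9 v=5: → [1,13); WM=7
i=9 t=11 v=3: → [1,15); WM=9
i=10 t=11 v=3: → [1,15); WM=9
i=11 t=11 v=9: → [1,15); WM=9
i=12 t=11 v=9: → [1,15); WM=9
i=13 t=12 v=2: → [1,16); WM=10
i=14 t=12 v=7: → [1,16); WM=10
i=15 t=9 v=8: → [1,16); WM=10
i=16 t=17 v=1: → [17,21); WM=15
i=17 t=20 v=8: → [17,24); WM=18
i=18 t=20 v=8: → [17,24); WM=18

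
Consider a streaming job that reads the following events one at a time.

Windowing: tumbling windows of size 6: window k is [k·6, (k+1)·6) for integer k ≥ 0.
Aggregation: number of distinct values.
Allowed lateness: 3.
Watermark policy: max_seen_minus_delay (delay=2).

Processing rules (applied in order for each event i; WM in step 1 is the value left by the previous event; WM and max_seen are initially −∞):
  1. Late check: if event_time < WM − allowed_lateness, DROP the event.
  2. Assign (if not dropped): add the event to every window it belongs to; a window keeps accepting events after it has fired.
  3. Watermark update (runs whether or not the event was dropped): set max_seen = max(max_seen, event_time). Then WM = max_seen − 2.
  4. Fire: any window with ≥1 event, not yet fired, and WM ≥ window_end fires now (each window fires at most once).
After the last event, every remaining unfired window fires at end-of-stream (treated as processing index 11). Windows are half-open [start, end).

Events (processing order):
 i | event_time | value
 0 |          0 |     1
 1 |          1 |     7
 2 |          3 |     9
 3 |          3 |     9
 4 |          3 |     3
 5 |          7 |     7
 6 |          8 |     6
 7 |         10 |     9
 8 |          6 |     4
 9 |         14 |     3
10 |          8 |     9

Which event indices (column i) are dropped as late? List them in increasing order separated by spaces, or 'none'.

i=0 t=0 v=1: → [0,6); WM=-2
i=1 t=1 v=7: → [0,6); WM=-1
i=2 t=3 v=9: → [0,6); WM=1
i=3 t=3 v=9: → [0,6); WM=1
i=4 t=3 v=3: → [0,6); WM=1
i=5 t=7 v=7: → [6,12); WM=5
i=6 t=8 v=6: → [6,12); WM=6; [0,6) fires=4
i=7 t=10 v=9: → [6,12); WM=8
i=8 t=6 v=4: → [6,12); WM=8
i=9 t=14 v=3: → [12,18); WM=12; [6,12) fires=4
i=10 t=8 v=9: DROP (t<12-3); WM=12

10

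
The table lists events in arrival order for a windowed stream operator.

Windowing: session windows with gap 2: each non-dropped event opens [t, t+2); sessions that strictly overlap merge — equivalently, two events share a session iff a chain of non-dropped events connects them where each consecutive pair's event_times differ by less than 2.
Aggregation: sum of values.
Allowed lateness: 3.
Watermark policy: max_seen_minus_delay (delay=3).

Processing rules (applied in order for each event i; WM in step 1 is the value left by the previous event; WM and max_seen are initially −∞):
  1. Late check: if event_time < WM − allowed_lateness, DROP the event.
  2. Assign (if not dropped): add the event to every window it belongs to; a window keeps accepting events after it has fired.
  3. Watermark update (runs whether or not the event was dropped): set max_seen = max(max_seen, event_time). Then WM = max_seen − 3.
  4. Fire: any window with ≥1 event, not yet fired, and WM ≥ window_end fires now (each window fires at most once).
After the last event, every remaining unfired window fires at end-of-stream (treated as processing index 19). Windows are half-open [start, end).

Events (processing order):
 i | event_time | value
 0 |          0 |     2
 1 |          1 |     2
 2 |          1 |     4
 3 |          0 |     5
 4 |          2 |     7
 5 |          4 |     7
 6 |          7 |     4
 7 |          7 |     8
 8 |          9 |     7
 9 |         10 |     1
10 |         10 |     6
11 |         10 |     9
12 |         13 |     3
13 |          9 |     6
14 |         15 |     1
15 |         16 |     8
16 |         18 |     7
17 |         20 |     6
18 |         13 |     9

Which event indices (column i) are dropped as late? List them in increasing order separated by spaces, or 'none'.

18

i=0 t=0 v=2: → [0,2); WM=-3
i=1 t=1 v=2: → [0,3); WM=-2
i=2 t=1 v=4: → [0,3); WM=-2
i=3 t=0 v=5: → [0,3); WM=-2
i=4 t=2 v=7: → [0,4); WM=-1
i=5 t=4 v=7: → [4,6); WM=1
i=6 t=7 v=4: → [7,9); WM=4
i=7 t=7 v=8: → [7,9); WM=4
i=8 t=9 v=7: → [9,11); WM=6
i=9 t=10 v=1: → [9,12); WM=7
i=10 t=10 v=6: → [9,12); WM=7
i=11 t=10 v=9: → [9,12); WM=7
i=12 t=13 v=3: → [13,15); WM=10
i=13 t=9 v=6: → [9,12); WM=10
i=14 t=15 v=1: → [15,17); WM=12
i=15 t=16 v=8: → [15,18); WM=13
i=16 t=18 v=7: → [18,20); WM=15
i=17 t=20 v=6: → [20,22); WM=17
i=18 t=13 v=9: DROP (t<17-3); WM=17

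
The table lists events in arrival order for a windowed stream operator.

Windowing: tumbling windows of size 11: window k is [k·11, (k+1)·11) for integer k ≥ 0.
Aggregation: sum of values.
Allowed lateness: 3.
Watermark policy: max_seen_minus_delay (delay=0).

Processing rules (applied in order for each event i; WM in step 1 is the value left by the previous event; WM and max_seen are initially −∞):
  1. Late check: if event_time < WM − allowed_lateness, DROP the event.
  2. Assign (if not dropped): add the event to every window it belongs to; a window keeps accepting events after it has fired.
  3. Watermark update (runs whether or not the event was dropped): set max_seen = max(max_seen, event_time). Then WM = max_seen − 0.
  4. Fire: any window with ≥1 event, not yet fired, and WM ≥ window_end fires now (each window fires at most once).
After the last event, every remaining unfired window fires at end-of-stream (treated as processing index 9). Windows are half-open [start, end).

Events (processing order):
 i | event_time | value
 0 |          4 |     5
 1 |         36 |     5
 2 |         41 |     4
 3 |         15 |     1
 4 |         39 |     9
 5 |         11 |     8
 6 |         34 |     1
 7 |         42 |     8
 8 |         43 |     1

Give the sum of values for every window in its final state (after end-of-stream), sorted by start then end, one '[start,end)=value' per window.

[0,11)=5 [33,44)=27

i=0 t=4 v=5: → [0,11); WM=4
i=1 t=36 v=5: → [33,44); WM=36; [0,11) fires=5
i=2 t=41 v=4: → [33,44); WM=41
i=3 t=15 v=1: DROP (t<41-3); WM=41
i=4 t=39 v=9: → [33,44); WM=41
i=5 t=11 v=8: DROP (t<41-3); WM=41
i=6 t=34 v=1: DROP (t<41-3); WM=41
i=7 t=42 v=8: → [33,44); WM=42
i=8 t=43 v=1: → [33,44); WM=43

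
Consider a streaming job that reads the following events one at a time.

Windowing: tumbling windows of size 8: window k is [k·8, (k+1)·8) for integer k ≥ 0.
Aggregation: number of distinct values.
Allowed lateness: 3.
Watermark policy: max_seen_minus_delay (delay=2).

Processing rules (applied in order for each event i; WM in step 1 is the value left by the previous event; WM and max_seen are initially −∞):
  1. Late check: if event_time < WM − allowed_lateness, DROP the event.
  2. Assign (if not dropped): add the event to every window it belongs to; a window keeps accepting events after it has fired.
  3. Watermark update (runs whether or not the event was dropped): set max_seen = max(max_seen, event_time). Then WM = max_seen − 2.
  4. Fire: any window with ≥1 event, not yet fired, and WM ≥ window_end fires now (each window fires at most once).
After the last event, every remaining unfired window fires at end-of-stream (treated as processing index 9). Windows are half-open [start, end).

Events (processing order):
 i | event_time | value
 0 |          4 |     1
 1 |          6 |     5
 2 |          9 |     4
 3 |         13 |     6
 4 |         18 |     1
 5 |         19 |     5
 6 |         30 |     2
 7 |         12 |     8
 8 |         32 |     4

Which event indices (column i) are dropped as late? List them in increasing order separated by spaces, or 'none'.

7

i=0 t=4 v=1: → [0,8); WM=2
i=1 t=6 v=5: → [0,8); WM=4
i=2 t=9 v=4: → [8,16); WM=7
i=3 t=13 v=6: → [8,16); WM=11; [0,8) fires=2
i=4 t=18 v=1: → [16,24); WM=16; [8,16) fires=2
i=5 t=19 v=5: → [16,24); WM=17
i=6 t=30 v=2: → [24,32); WM=28; [16,24) fires=2
i=7 t=12 v=8: DROP (t<28-3); WM=28
i=8 t=32 v=4: → [32,40); WM=30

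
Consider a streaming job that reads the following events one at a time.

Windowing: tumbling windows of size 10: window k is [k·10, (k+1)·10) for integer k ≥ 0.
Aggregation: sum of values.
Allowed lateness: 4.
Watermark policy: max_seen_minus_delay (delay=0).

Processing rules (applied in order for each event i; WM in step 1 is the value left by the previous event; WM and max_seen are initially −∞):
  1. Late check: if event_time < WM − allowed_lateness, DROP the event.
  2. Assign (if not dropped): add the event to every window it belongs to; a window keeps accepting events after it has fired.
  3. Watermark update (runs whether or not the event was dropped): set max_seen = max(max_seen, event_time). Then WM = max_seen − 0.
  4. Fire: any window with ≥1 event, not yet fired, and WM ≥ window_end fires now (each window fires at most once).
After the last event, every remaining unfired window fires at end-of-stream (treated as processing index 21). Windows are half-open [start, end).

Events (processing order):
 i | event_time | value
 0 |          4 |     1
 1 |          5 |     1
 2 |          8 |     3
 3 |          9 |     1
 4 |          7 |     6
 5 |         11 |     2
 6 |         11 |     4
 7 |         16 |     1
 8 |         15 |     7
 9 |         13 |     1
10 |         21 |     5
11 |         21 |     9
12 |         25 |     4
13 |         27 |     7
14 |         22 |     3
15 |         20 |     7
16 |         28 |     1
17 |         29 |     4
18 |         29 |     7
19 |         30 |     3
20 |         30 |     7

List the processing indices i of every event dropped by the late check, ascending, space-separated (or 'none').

i=0 t=4 v=1: → [0,10); WM=4
i=1 t=5 v=1: → [0,10); WM=5
i=2 t=8 v=3: → [0,10); WM=8
i=3 t=9 v=1: → [0,10); WM=9
i=4 t=7 v=6: → [0,10); WM=9
i=5 t=11 v=2: → [10,20); WM=11; [0,10) fires=12
i=6 t=11 v=4: → [10,20); WM=11
i=7 t=16 v=1: → [10,20); WM=16
i=8 t=15 v=7: → [10,20); WM=16
i=9 t=13 v=1: → [10,20); WM=16
i=10 t=21 v=5: → [20,30); WM=21; [10,20) fires=15
i=11 t=21 v=9: → [20,30); WM=21
i=12 t=25 v=4: → [20,30); WM=25
i=13 t=27 v=7: → [20,30); WM=27
i=14 t=22 v=3: DROP (t<27-4); WM=27
i=15 t=20 v=7: DROP (t<27-4); WM=27
i=16 t=28 v=1: → [20,30); WM=28
i=17 t=29 v=4: → [20,30); WM=29
i=18 t=29 v=7: → [20,30); WM=29
i=19 t=30 v=3: → [30,40); WM=30; [20,30) fires=37
i=20 t=30 v=7: → [30,40); WM=30

14 15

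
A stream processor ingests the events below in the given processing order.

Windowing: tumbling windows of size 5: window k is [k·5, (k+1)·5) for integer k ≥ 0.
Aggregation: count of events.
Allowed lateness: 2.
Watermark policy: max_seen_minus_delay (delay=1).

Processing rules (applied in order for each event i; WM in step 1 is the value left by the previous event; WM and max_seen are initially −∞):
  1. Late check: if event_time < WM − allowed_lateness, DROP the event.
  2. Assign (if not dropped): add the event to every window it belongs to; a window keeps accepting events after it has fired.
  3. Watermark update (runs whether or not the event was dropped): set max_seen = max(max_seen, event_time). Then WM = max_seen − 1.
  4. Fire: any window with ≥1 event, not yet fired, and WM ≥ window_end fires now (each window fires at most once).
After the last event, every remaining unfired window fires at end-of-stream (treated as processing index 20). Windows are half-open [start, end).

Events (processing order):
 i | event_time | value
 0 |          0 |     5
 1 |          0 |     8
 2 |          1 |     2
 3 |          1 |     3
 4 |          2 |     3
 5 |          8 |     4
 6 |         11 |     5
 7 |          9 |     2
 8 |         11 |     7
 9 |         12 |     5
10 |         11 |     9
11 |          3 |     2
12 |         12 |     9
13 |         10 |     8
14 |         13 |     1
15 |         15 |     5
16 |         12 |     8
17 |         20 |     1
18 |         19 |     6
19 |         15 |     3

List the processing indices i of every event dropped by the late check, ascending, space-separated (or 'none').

i=0 t=0 v=5: → [0,5); WM=-1
i=1 t=0 v=8: → [0,5); WM=-1
i=2 t=1 v=2: → [0,5); WM=0
i=3 t=1 v=3: → [0,5); WM=0
i=4 t=2 v=3: → [0,5); WM=1
i=5 t=8 v=4: → [5,10); WM=7; [0,5) fires=5
i=6 t=11 v=5: → [10,15); WM=10; [5,10) fires=1
i=7 t=9 v=2: → [5,10); WM=10
i=8 t=11 v=7: → [10,15); WM=10
i=9 t=12 v=5: → [10,15); WM=11
i=10 t=11 v=9: → [10,15); WM=11
i=11 t=3 v=2: DROP (t<11-2); WM=11
i=12 t=12 v=9: → [10,15); WM=11
i=13 t=10 v=8: → [10,15); WM=11
i=14 t=13 v=1: → [10,15); WM=12
i=15 t=15 v=5: → [15,20); WM=14
i=16 t=12 v=8: → [10,15); WM=14
i=17 t=20 v=1: → [20,25); WM=19; [10,15) fires=8
i=18 t=19 v=6: → [15,20); WM=19
i=19 t=15 v=3: DROP (t<19-2); WM=19

11 19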